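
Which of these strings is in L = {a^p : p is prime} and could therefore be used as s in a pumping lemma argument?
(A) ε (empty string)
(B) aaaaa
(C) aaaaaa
(B) aaaaa

The pumping lemma is applied to a string s that lies in L, so first check membership of each option:
- (A) ε has length 0, which is not prime, so it is not in L ✗
- (B) aaaaa has length 5, which is prime, so it is in L ✓
- (C) aaaaaa has length 6 = 2 × 3, which is not prime, so it is not in L ✗

Only (B) aaaaa is in L, so it is the only candidate that could play the role of s.
(In a complete proof one picks s in terms of the pumping length p so that |s| ≥ p is guaranteed; a fixed string like aaaaa illustrates the shape of such an s.)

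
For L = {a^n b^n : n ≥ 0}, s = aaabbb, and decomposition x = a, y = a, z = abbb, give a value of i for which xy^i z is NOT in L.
i = 3

xy³z = a · aaa · abbb = aaaaabbb; aaaaabbb has 5 a's and 3 b's; 5 ≠ 3, so it is not in L.
(Other choices also work, e.g. i = 0, 2; only i = 1 is guaranteed to stay in L since xy¹z = s.)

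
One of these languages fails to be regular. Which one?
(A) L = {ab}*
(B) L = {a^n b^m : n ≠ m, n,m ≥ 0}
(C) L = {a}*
(B) {a^n b^m : n ≠ m, n,m ≥ 0}

(B) L = {a^n b^m : n ≠ m, n,m ≥ 0} is NOT regular.

The pumping lemma can be used to prove this:
After pumping a's, we can make n = m

The other languages are regular because they can be recognized by finite automata.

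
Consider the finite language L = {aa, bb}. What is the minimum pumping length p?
p = 3

For a finite language L, the pumping lemma holds vacuously if p > max|s| for s ∈ L.

The longest string in L = {aa, bb} has length 2.
If p = 3, then no string s ∈ L has |s| ≥ p, so the condition is vacuously true.

The minimum pumping length is p = 3.

Why no smaller p works: for any p ≤ 2, the longest string s ∈ L has |s| = 2 ≥ p, so it would
have to be pumpable; but pumping up (i = 2, 3, ...) produces ever longer strings, which cannot all lie in the
finite language L. So the pumping property fails for every p ≤ 2.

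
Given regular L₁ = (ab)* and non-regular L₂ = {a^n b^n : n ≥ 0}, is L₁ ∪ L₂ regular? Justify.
No — L₁ ∪ L₂ is not regular.

Let U = (ab)* ∪ {a^n b^n}. If U were regular, then U ∩ aa*bb* would be regular (closure under intersection with a regular language). But (ab)* ∩ aa*bb* = {ab} and {a^n b^n} ∩ aa*bb* = {a^n b^n : n ≥ 1}, so U ∩ aa*bb* = {a^n b^n : n ≥ 1}, which is not regular. Hence U is not regular.

Note that the bare facts "L₁ regular, L₂ non-regular" do not settle the question by themselves: the closure of regular languages under ∪, ∩, complement and difference applies only when BOTH operands are regular. With a non-regular operand the result can come out regular or non-regular depending on the specific languages, so one has to work out L₁ ∪ L₂ for this particular pair, as above.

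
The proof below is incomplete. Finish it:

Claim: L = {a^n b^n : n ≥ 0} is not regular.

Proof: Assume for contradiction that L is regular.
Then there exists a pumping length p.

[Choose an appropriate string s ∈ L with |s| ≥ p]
s = a^p b^p

This string is in L (has equal a's and b's) and has length 2p ≥ p.
Any decomposition xyz with |xy| ≤ p means y consists only of a's,
so pumping will unbalance the counts.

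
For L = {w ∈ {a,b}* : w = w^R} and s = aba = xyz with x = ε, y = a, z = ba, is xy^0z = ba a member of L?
No

xy⁰z = ε · ε · ba = ba.
ba reversed is ab ≠ ba, so it is not a palindrome and is not in L.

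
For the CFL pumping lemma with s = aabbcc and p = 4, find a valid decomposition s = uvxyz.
u='a', v='a', x='bb', y='c', z='c'

For s = aabbcc with pumping length p = 4:

One valid decomposition:
- u = 'a'
- v = 'a'
- x = 'bb'
- y = 'c'
- z = 'c'

Verification:
- uvxyz = 'a' + 'a' + 'bb' + 'c' + 'c' = aabbcc ✓
- |vxy| = |'abbc'| = 4 ≤ 4 ✓
- |vy| = |'ac'| = 2 > 0 ✓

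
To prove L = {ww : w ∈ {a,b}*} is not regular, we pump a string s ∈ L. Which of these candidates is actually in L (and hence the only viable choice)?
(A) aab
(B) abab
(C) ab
(B) abab

The pumping lemma is applied to a string s that lies in L, so first check membership of each option:
- (A) aab has odd length 3, so it cannot be written as ww and is not in L ✗
- (B) abab splits into halves ab · ab, which are equal, so it is in L (w = ab) ✓
- (C) ab has length 2; its halves are a and b, which differ, so it is not in L ✗

Only (B) abab is in L, so it is the only candidate that could play the role of s.
(In a complete proof one picks s in terms of the pumping length p so that |s| ≥ p is guaranteed; a fixed string like abab illustrates the shape of such an s.)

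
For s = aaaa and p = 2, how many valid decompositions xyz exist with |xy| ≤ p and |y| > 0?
3

For s = 'aaaa' with pumping length p = 2:

Constraints: |xy| ≤ 2, |y| > 0

Valid decompositions (|xy| ≤ p, |y| ≥ 1):
  • x='', y='a', z='aaa'
  • x='a', y='a', z='aa'
  • x='', y='aa', z='aa'

Total count: 3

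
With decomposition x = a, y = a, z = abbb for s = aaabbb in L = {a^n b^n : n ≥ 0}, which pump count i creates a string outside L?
i = 2

xy²z = a · aa · abbb = aaaabbb; aaaabbb has 4 a's and 3 b's; 4 ≠ 3, so it is not in L.
(Other choices also work, e.g. i = 0, 3; only i = 1 is guaranteed to stay in L since xy¹z = s.)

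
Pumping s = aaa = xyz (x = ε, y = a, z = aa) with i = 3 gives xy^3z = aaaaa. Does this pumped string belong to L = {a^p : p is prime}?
Yes

xy³z = ε · aaa · aa = aaaaa.
aaaaa has length 5, which is prime, so it is in L.
(A single pumped string landing in L is not a contradiction by itself; a non-regularity proof needs some i for which xy^i z ∉ L, for every admissible decomposition.)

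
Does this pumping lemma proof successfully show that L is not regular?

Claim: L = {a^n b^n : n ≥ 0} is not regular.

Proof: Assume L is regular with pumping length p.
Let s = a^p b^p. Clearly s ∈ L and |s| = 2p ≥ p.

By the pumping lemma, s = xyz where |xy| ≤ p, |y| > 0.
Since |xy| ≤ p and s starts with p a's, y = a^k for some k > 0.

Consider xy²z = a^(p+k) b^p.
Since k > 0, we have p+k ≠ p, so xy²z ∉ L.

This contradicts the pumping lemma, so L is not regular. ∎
The proof is correct.

This proof is valid because:
1. The string s = a^p b^p is correctly in L
2. The decomposition analysis is correct: y must consist only of a's
3. The contradiction is valid: pumping increases a's but not b's
4. The conclusion follows logically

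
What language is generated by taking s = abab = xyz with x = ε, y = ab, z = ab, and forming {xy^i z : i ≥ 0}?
{xy^i z : i ≥ 0} = {(ab)^(i+1) : i ≥ 0} = {ab, abab, ababab, ...}

With x = ε, y = ab, z = ab: Pumping 'ab' gives strings of alternating a's and b's.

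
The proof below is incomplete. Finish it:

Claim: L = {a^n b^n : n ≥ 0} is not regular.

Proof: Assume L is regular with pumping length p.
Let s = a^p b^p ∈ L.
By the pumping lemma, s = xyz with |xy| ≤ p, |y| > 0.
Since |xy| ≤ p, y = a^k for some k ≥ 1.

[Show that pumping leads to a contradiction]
Consider xy²z = a^(p+k) b^p.

Since k ≥ 1, we have p + k > p.
So xy²z has more a's than b's: (p+k) a's vs p b's.
This means xy²z ∉ L because a^n b^n requires equal counts.

This contradicts the pumping lemma which states xy²z ∈ L.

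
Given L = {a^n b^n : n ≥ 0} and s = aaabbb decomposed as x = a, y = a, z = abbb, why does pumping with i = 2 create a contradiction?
xy²z = aaaabbb ∉ L

Pumping with i = 2 replaces y = a by y² = aa:
- Original: s = xyz = aaabbb; aaabbb = a^3 b^3 has equal counts (3 = 3), so it is in L
- Pumped: xy²z = a · aa · abbb = aaaabbb
- aaaabbb has 4 a's and 3 b's; 4 ≠ 3, so it is not in L

The pumping lemma would require xy²z ∈ L, so this decomposition yields a contradiction.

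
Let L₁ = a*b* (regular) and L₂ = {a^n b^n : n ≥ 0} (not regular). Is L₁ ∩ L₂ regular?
No — L₁ ∩ L₂ is not regular.

Every string a^n b^n already lies in a*b*, so L₁ ∩ L₂ = {a^n b^n : n ≥ 0} = L₂ itself, which is the standard non-regular language (pump s = a^p b^p).

Note that the bare facts "L₁ regular, L₂ non-regular" do not settle the question by themselves: the closure of regular languages under ∪, ∩, complement and difference applies only when BOTH operands are regular. With a non-regular operand the result can come out regular or non-regular depending on the specific languages, so one has to work out L₁ ∩ L₂ for this particular pair, as above.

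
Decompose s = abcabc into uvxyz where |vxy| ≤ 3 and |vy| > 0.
u='ab', v='c', x='a', y='b', z='c'

For s = abcabc with pumping length p = 3:

One valid decomposition:
- u = 'ab'
- v = 'c'
- x = 'a'
- y = 'b'
- z = 'c'

Verification:
- uvxyz = 'ab' + 'c' + 'a' + 'b' + 'c' = abcabc ✓
- |vxy| = |'cab'| = 3 ≤ 3 ✓
- |vy| = |'cb'| = 2 > 0 ✓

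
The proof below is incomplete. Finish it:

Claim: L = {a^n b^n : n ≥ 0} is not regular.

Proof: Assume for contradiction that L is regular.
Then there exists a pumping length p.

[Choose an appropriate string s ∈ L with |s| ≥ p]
s = a^p b^p

This string is in L (has equal a's and b's) and has length 2p ≥ p.
Any decomposition xyz with |xy| ≤ p means y consists only of a's,
so pumping will unbalance the counts.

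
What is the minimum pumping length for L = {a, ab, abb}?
p = 4

For a finite language L, the pumping lemma holds vacuously if p > max|s| for s ∈ L.

The longest string in L = {a, ab, abb} has length 3.
If p = 4, then no string s ∈ L has |s| ≥ p, so the condition is vacuously true.

The minimum pumping length is p = 4.

Why no smaller p works: for any p ≤ 3, the longest string s ∈ L has |s| = 3 ≥ p, so it would
have to be pumpable; but pumping up (i = 2, 3, ...) produces ever longer strings, which cannot all lie in the
finite language L. So the pumping property fails for every p ≤ 3.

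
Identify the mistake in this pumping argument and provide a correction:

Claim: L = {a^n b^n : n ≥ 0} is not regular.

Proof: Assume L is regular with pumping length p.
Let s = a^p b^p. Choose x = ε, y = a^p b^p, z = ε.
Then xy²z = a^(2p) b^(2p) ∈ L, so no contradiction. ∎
Error: The decomposition violates |xy| ≤ p. With y = a^p b^p, |xy| = |y| = 2p > p. (The proof also miscomputes xy²z, which would be a^p b^p a^p b^p rather than a^(2p) b^(2p), and it wrongly treats one harmless decomposition as settling the matter — the prover does not get to choose the decomposition.)

Correction: The pumping lemma requires |xy| ≤ p, and the argument must handle every decomposition satisfying |xy| ≤ p, |y| ≥ 1. Since s starts with p a's, any such y consists only of a's, say y = a^k with k ≥ 1. Then xy²z = a^(p+k) b^p has unequal numbers of a's and b's, so xy²z ∉ L — the required contradiction.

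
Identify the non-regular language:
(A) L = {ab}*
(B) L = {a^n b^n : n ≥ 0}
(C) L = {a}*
(B) {a^n b^n : n ≥ 0}

(B) L = {a^n b^n : n ≥ 0} is NOT regular.

The pumping lemma can be used to prove this:
After pumping, the number of a's and b's become unequal

The other languages are regular because they can be recognized by finite automata.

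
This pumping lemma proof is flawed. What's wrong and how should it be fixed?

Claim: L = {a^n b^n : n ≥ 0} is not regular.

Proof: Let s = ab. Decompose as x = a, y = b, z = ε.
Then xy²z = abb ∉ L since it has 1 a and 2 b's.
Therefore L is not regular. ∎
Error: The string s = ab might be shorter than the pumping length p.

Correction: Choose s = a^p b^p to ensure |s| ≥ p. Also, the decomposition is wrong: with |xy| ≤ p, y cannot include b's when s starts with p a's.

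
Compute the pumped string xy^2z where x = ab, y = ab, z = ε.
ababab

Given x = 'ab', y = 'ab', z = '' and i = 2:

xy^2z = x + y·y·...·y (2 times) + z
       = 'ab' + 'ab'^2 + ''
       = 'ab' + 'abab' + ''
       = 'ababab'

The pumped string is 'ababab' with length 6.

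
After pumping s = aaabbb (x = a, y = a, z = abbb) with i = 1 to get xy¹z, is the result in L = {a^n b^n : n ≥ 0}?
Yes

xy¹z = a · a · abbb = aaabbb.
aaabbb = a^3 b^3 has equal counts (3 = 3), so it is in L.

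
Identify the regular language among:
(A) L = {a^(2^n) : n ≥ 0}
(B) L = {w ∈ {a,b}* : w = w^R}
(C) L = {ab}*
(C) {ab}*

(C) L = {ab}* is regular.

This can be recognized by a finite automaton (DFA/NFA).
Regular expressions like {ab}* define regular languages.

The other choices are not regular:
- {a^(2^n) : n ≥ 0}: After pumping, length is no longer a power of 2
- {w ∈ {a,b}* : w = w^R}: After pumping, the string is no longer symmetric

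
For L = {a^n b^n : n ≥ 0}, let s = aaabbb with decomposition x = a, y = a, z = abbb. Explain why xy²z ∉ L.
xy²z = aaaabbb ∉ L

Pumping with i = 2 replaces y = a by y² = aa:
- Original: s = xyz = aaabbb; aaabbb = a^3 b^3 has equal counts (3 = 3), so it is in L
- Pumped: xy²z = a · aa · abbb = aaaabbb
- aaaabbb has 4 a's and 3 b's; 4 ≠ 3, so it is not in L

The pumping lemma would require xy²z ∈ L, so this decomposition yields a contradiction.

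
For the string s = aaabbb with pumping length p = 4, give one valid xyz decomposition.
x = '', y = 'aaa', z = 'bbb'

For s = aaabbb and p = 4, one valid decomposition is:
- x = '' (length 0)
- y = 'aaa' (length 3)
- z = 'bbb' (length 3)

Verification:
- xyz = '' + 'aaa' + 'bbb' = aaabbb ✓
- |xy| = 3 ≤ 4 ✓
- |y| = 3 > 0 ✓

All pumping lemma constraints are satisfied.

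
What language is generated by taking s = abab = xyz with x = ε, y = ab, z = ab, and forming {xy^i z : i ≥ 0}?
{xy^i z : i ≥ 0} = {(ab)^(i+1) : i ≥ 0} = {ab, abab, ababab, ...}

With x = ε, y = ab, z = ab: Pumping 'ab' gives strings of alternating a's and b's.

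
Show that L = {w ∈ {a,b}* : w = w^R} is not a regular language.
Assume for contradiction that L is regular, and let p ≥ 1 be the pumping length given by the pumping lemma.
Choose s = a^p b a^p. Then s ∈ L (it reads the same in both directions) and |s| = 2p + 1 ≥ p.
By the pumping lemma, s = xyz for some x, y, z with |xy| ≤ p, |y| ≥ 1, and xy^i z ∈ L for every i ≥ 0.
Since |xy| ≤ p and the first p symbols of s are all a's, y = a^k for some k with 1 ≤ k ≤ p.

Take i = 2: xy²z = a^(p + k) b a^p.
Its reversal is a^p b a^(p + k). These differ because the block of a's before the unique b has length p + k in one and p in the other, and p + k ≠ p since k ≥ 1. So xy²z is not a palindrome, i.e. xy²z ∉ L.

This contradicts the pumping lemma, which requires xy^i z ∈ L for all i ≥ 0.
Hence L = {w ∈ {a,b}* : w = w^R} is not regular. ∎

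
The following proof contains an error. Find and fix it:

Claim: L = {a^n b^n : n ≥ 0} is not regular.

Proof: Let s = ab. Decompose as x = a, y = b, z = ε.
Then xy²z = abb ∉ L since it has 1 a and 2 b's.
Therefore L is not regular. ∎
Error: The string s = ab might be shorter than the pumping length p.

Correction: Choose s = a^p b^p to ensure |s| ≥ p. Also, the decomposition is wrong: with |xy| ≤ p, y cannot include b's when s starts with p a's.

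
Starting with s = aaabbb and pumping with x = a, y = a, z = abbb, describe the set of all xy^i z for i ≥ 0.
{xy^i z : i ≥ 0} = {a^(2+i) b^3 : i ≥ 0} = {aabbb, aaabbb, aaaabbb, ...}

With x = a, y = a, z = abbb: Starting with aaabbb and pumping the second 'a', we get strings with 2+i a's followed by 3 b's for i = 0, 1, 2, ...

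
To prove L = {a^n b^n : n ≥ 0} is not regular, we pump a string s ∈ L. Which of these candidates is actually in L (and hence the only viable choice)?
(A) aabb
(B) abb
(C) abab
(A) aabb

The pumping lemma is applied to a string s that lies in L, so first check membership of each option:
- (A) aabb = a^2 b^2 has equal counts (2 = 2), so it is in L ✓
- (B) abb has 1 a's and 2 b's; 1 ≠ 2, so it is not in L ✗
- (C) abab has an a after a b, so it is not of the form a^n b^n and is not in L ✗

Only (A) aabb is in L, so it is the only candidate that could play the role of s.
(In a complete proof one picks s in terms of the pumping length p so that |s| ≥ p is guaranteed; a fixed string like aabb illustrates the shape of such an s.)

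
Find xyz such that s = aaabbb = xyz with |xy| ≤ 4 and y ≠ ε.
x = '', y = 'a', z = 'aabbb'

For s = aaabbb and p = 4, one valid decomposition is:
- x = '' (length 0)
- y = 'a' (length 1)
- z = 'aabbb' (length 5)

Verification:
- xyz = '' + 'a' + 'aabbb' = aaabbb ✓
- |xy| = 1 ≤ 4 ✓
- |y| = 1 > 0 ✓

All pumping lemma constraints are satisfied.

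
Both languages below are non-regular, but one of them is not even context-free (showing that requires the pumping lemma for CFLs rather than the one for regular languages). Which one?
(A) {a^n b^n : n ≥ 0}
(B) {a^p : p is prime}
(B) {a^p : p is prime}

(B) {a^p : p is prime} requires the CFL pumping lemma.

- {a^n b^n : n ≥ 0} is context-free (but not regular)
  • Can be shown non-regular with the regular pumping lemma
  • After pumping, the number of a's and b's become unequal

- {a^p : p is prime} is NOT context-free
  • Requires the CFL pumping lemma to prove
  • The CFL pumping lemma also fails because prime gaps are unbounded

The CFL pumping lemma is "stronger" in that it can prove non-membership
in the larger class of context-free languages.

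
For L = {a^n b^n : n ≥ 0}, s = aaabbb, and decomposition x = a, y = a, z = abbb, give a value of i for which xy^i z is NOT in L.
i = 2

xy²z = a · aa · abbb = aaaabbb; aaaabbb has 4 a's and 3 b's; 4 ≠ 3, so it is not in L.
(Other choices also work, e.g. i = 0, 3; only i = 1 is guaranteed to stay in L since xy¹z = s.)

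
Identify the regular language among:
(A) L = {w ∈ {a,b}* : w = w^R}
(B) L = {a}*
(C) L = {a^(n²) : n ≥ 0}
(B) {a}*

(B) L = {a}* is regular.

This can be recognized by a finite automaton (DFA/NFA).
Regular expressions like {a}* define regular languages.

The other choices are not regular:
- {a^(n²) : n ≥ 0}: After pumping, length is no longer a perfect square
- {w ∈ {a,b}* : w = w^R}: After pumping, the string is no longer symmetric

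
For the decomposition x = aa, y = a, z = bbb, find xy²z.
aaaabbb

Given x = 'aa', y = 'a', z = 'bbb' and i = 2:

xy^2z = x + y·y·...·y (2 times) + z
       = 'aa' + 'a'^2 + 'bbb'
       = 'aa' + 'aa' + 'bbb'
       = 'aaaabbb'

The pumped string is 'aaaabbb' with length 7.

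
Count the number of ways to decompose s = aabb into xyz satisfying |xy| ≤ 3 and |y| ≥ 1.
6

For s = 'aabb' with pumping length p = 3:

Constraints: |xy| ≤ 3, |y| > 0

Valid decompositions (|xy| ≤ p, |y| ≥ 1):
  • x='', y='a', z='abb'
  • x='a', y='a', z='bb'
  • x='', y='aa', z='bb'
  • x='aa', y='b', z='b'
  • x='a', y='ab', z='b'
  • x='', y='aab', z='b'

Total count: 6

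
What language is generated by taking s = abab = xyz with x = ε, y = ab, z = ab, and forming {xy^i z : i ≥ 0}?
{xy^i z : i ≥ 0} = {(ab)^(i+1) : i ≥ 0} = {ab, abab, ababab, ...}

With x = ε, y = ab, z = ab: Pumping 'ab' gives strings of alternating a's and b's.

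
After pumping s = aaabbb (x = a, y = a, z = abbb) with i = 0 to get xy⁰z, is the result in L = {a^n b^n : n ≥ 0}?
No

xy⁰z = a · ε · abbb = aabbb.
aabbb has 2 a's and 3 b's; 2 ≠ 3, so it is not in L.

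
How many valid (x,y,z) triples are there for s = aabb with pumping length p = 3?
6

For s = 'aabb' with pumping length p = 3:

Constraints: |xy| ≤ 3, |y| > 0

Valid decompositions (|xy| ≤ p, |y| ≥ 1):
  • x='', y='a', z='abb'
  • x='a', y='a', z='bb'
  • x='', y='aa', z='bb'
  • x='aa', y='b', z='b'
  • x='a', y='ab', z='b'
  • x='', y='aab', z='b'

Total count: 6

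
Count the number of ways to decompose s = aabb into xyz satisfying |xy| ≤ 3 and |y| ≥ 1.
6

For s = 'aabb' with pumping length p = 3:

Constraints: |xy| ≤ 3, |y| > 0

Valid decompositions (|xy| ≤ p, |y| ≥ 1):
  • x='', y='a', z='abb'
  • x='a', y='a', z='bb'
  • x='', y='aa', z='bb'
  • x='aa', y='b', z='b'
  • x='a', y='ab', z='b'
  • x='', y='aab', z='b'

Total count: 6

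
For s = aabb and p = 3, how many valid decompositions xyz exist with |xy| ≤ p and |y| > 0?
6

For s = 'aabb' with pumping length p = 3:

Constraints: |xy| ≤ 3, |y| > 0

Valid decompositions (|xy| ≤ p, |y| ≥ 1):
  • x='', y='a', z='abb'
  • x='a', y='a', z='bb'
  • x='', y='aa', z='bb'
  • x='aa', y='b', z='b'
  • x='a', y='ab', z='b'
  • x='', y='aab', z='b'

Total count: 6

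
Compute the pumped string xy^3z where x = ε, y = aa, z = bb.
aaaaaabb

Given x = '', y = 'aa', z = 'bb' and i = 3:

xy^3z = x + y·y·...·y (3 times) + z
       = '' + 'aa'^3 + 'bb'
       = '' + 'aaaaaa' + 'bb'
       = 'aaaaaabb'

The pumped string is 'aaaaaabb' with length 8.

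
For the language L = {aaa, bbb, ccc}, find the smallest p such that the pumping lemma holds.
p = 4

For a finite language L, the pumping lemma holds vacuously if p > max|s| for s ∈ L.

The longest string in L = {aaa, bbb, ccc} has length 3.
If p = 4, then no string s ∈ L has |s| ≥ p, so the condition is vacuously true.

The minimum pumping length is p = 4.

Why no smaller p works: for any p ≤ 3, the longest string s ∈ L has |s| = 3 ≥ p, so it would
have to be pumpable; but pumping up (i = 2, 3, ...) produces ever longer strings, which cannot all lie in the
finite language L. So the pumping property fails for every p ≤ 3.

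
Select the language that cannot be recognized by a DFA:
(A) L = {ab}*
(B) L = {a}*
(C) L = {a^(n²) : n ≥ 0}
(C) {a^(n²) : n ≥ 0}

(C) L = {a^(n²) : n ≥ 0} is NOT regular.

The pumping lemma can be used to prove this:
After pumping, length is no longer a perfect square

The other languages are regular because they can be recognized by finite automata.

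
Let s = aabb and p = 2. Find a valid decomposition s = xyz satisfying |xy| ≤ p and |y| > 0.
x = 'a', y = 'a', z = 'bb'

For s = aabb and p = 2, one valid decomposition is:
- x = 'a' (length 1)
- y = 'a' (length 1)
- z = 'bb' (length 2)

Verification:
- xyz = 'a' + 'a' + 'bb' = aabb ✓
- |xy| = 2 ≤ 2 ✓
- |y| = 1 > 0 ✓

All pumping lemma constraints are satisfied.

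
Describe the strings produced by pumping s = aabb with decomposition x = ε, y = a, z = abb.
{xy^i z : i ≥ 0} = {a^(i+1) b^2 : i ≥ 0} = {abb, aabb, aaabb, ...}

With x = ε, y = a, z = abb: Starting with aabb and pumping the first 'a' (z = abb keeps the second 'a'), we get strings with i+1 a's followed by 2 b's for i = 0, 1, 2, ...; note bb is not produced because z always contributes one a.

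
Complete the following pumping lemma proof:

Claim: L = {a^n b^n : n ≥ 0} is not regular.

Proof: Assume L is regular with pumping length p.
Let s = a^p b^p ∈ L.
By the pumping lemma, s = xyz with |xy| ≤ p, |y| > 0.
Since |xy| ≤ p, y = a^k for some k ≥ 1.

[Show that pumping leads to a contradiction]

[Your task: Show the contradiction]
Consider xy²z = a^(p+k) b^p.

Since k ≥ 1, we have p + k > p.
So xy²z has more a's than b's: (p+k) a's vs p b's.
This means xy²z ∉ L because a^n b^n requires equal counts.

This contradicts the pumping lemma which states xy²z ∈ L.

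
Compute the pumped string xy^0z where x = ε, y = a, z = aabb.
aabb

Given x = '', y = 'a', z = 'aabb' and i = 0:

xy^0z = x + y·y·...·y (0 times) + z
       = '' + 'a'^0 + 'aabb'
       = '' + '' + 'aabb'
       = 'aabb'

The pumped string is 'aabb' with length 4.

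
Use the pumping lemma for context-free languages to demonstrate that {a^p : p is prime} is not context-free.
Assume for contradiction that L is context-free, and let p ≥ 1 be the pumping length given by the pumping lemma for CFLs.
Choose a prime q with q ≥ p and let s = a^q. Then s ∈ L and |s| = q ≥ p.
By the CFL pumping lemma, s = uvxyz for some u, v, x, y, z with |vxy| ≤ p, |vy| ≥ 1, and uv^i xy^i z ∈ L for every i ≥ 0.
All symbols are a's, so only lengths matter: let k = |vy|, with 1 ≤ k ≤ p. Then |uv^i xy^i z| = q + (i − 1)k.

Take i = q + 1: the length is q + qk = q(k + 1).
Both factors satisfy q ≥ 2 and k + 1 ≥ 2, so q(k + 1) is composite and uv^(q+1) xy^(q+1) z ∉ L.

This contradicts the CFL pumping lemma, which requires uv^i xy^i z ∈ L for all i ≥ 0.
Hence L = {a^p : p is prime} is not context-free. ∎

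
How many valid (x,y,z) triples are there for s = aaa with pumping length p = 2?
3

For s = 'aaa' with pumping length p = 2:

Constraints: |xy| ≤ 2, |y| > 0

Valid decompositions (|xy| ≤ p, |y| ≥ 1):
  • x='', y='a', z='aa'
  • x='a', y='a', z='a'
  • x='', y='aa', z='a'

Total count: 3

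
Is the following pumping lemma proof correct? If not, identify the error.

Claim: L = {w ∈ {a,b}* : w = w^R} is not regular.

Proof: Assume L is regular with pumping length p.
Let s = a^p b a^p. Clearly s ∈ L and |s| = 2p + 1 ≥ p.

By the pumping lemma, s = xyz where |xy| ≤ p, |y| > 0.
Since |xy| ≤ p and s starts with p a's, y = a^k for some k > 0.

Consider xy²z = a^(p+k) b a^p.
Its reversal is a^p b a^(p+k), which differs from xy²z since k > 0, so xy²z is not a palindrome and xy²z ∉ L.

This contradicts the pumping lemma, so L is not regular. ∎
The proof is correct.

This proof is valid because:
1. s = a^p b a^p is in L and is chosen in terms of p, so |s| ≥ p holds for every p
2. The decomposition analysis is correct: |xy| ≤ p forces y to lie inside the leading a's
3. The contradiction is valid: a^(p+k) b a^p has more a's before the b than after it, so it is not a palindrome
4. The conclusion follows logically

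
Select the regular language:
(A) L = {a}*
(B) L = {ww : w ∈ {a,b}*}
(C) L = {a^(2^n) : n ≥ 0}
(A) {a}*

(A) L = {a}* is regular.

This can be recognized by a finite automaton (DFA/NFA).
Regular expressions like {a}* define regular languages.

The other choices are not regular:
- {a^(2^n) : n ≥ 0}: After pumping, length is no longer a power of 2
- {ww : w ∈ {a,b}*}: After pumping, the two halves no longer match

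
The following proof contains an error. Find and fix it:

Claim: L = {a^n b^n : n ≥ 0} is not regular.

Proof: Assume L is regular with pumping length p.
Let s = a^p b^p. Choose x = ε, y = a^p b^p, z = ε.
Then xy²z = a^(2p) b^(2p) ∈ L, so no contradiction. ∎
Error: The decomposition violates |xy| ≤ p. With y = a^p b^p, |xy| = |y| = 2p > p. (The proof also miscomputes xy²z, which would be a^p b^p a^p b^p rather than a^(2p) b^(2p), and it wrongly treats one harmless decomposition as settling the matter — the prover does not get to choose the decomposition.)

Correction: The pumping lemma requires |xy| ≤ p, and the argument must handle every decomposition satisfying |xy| ≤ p, |y| ≥ 1. Since s starts with p a's, any such y consists only of a's, say y = a^k with k ≥ 1. Then xy²z = a^(p+k) b^p has unequal numbers of a's and b's, so xy²z ∉ L — the required contradiction.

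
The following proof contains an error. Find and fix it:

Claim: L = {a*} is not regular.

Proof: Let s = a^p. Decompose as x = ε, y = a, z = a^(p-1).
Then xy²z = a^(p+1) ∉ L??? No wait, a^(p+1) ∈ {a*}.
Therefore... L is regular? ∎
Error: The proof attempts to show a*  is not regular, but a* IS regular!

Correction: a* is a regular language (recognized by a simple DFA with one accepting state and self-loop on 'a'). The pumping lemma can only prove non-regularity, not regularity. For regular languages, pumping always works.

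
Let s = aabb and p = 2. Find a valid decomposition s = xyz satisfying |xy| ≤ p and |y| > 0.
x = '', y = 'aa', z = 'bb'

For s = aabb and p = 2, one valid decomposition is:
- x = '' (length 0)
- y = 'aa' (length 2)
- z = 'bb' (length 2)

Verification:
- xyz = '' + 'aa' + 'bb' = aabb ✓
- |xy| = 2 ≤ 2 ✓
- |y| = 2 > 0 ✓

All pumping lemma constraints are satisfied.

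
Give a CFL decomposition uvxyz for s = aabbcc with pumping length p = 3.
u='aa', v='b', x='b', y='c', z='c'

For s = aabbcc with pumping length p = 3:

One valid decomposition:
- u = 'aa'
- v = 'b'
- x = 'b'
- y = 'c'
- z = 'c'

Verification:
- uvxyz = 'aa' + 'b' + 'b' + 'c' + 'c' = aabbcc ✓
- |vxy| = |'bbc'| = 3 ≤ 3 ✓
- |vy| = |'bc'| = 2 > 0 ✓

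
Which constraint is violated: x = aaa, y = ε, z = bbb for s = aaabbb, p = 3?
Violated: |y| > 0

The decomposition x = aaa, y = ε, z = bbb for s = aaabbb with p = 3
violates the constraint: |y| > 0

|y| = 0, but the pumping lemma requires |y| > 0 (y must be non-empty).

Pumping lemma constraints:
1. xyz = s (decomposition is valid)
2. |xy| ≤ p
3. |y| > 0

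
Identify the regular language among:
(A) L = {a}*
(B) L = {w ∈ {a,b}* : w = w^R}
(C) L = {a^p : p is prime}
(A) {a}*

(A) L = {a}* is regular.

This can be recognized by a finite automaton (DFA/NFA).
Regular expressions like {a}* define regular languages.

The other choices are not regular:
- {w ∈ {a,b}* : w = w^R}: After pumping, the string is no longer symmetric
- {a^p : p is prime}: After pumping, the length becomes composite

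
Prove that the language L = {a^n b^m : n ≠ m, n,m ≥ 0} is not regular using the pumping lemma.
Assume for contradiction that L is regular, and let p ≥ 1 be the pumping length given by the pumping lemma.
Choose s = a^p b^(p + p!). Then s ∈ L because p ≠ p + p! (as p! ≥ 1), and |s| ≥ p.
By the pumping lemma, s = xyz for some x, y, z with |xy| ≤ p, |y| ≥ 1, and xy^i z ∈ L for every i ≥ 0.
Since |xy| ≤ p and the first p symbols of s are all a's, y = a^k for some k with 1 ≤ k ≤ p.
For every i ≥ 0, xy^i z = a^(p + (i − 1)k) b^(p + p!).

Because 1 ≤ k ≤ p, k divides p!. Let t = p!/k (a positive integer) and take i = t + 1.
Then the number of a's is p + tk = p + p!, which equals the number of b's.
So xy^(t+1) z = a^(p + p!) b^(p + p!) has equally many a's and b's and is NOT in L.

This contradicts the pumping lemma, which requires xy^i z ∈ L for all i ≥ 0.
Hence L = {a^n b^m : n ≠ m, n,m ≥ 0} is not regular. ∎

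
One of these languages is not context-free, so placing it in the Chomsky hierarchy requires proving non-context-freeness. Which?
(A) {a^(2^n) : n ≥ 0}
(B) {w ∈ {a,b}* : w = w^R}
(A) {a^(2^n) : n ≥ 0}

(A) {a^(2^n) : n ≥ 0} requires the CFL pumping lemma.

- {w ∈ {a,b}* : w = w^R} is context-free (but not regular)
  • Can be shown non-regular with the regular pumping lemma
  • After pumping, the string is no longer symmetric

- {a^(2^n) : n ≥ 0} is NOT context-free
  • Requires the CFL pumping lemma to prove
  • Gaps between powers of 2 grow exponentially

The CFL pumping lemma is "stronger" in that it can prove non-membership
in the larger class of context-free languages.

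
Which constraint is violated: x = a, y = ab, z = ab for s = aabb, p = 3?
Violated: xyz = s

The decomposition x = a, y = ab, z = ab for s = aabb with p = 3
violates the constraint: xyz = s

xyz = 'a' + 'ab' + 'ab' = 'aabab' ≠ 'aabb' = s. The decomposition doesn't reconstruct s.

Pumping lemma constraints:
1. xyz = s (decomposition is valid)
2. |xy| ≤ p
3. |y| > 0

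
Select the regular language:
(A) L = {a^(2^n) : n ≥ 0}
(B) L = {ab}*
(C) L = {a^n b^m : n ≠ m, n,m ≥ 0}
(B) {ab}*

(B) L = {ab}* is regular.

This can be recognized by a finite automaton (DFA/NFA).
Regular expressions like {ab}* define regular languages.

The other choices are not regular:
- {a^(2^n) : n ≥ 0}: After pumping, length is no longer a power of 2
- {a^n b^m : n ≠ m, n,m ≥ 0}: After pumping a's, we can make n = m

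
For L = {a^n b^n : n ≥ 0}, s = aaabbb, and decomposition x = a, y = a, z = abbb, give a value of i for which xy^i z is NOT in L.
i = 2

xy²z = a · aa · abbb = aaaabbb; aaaabbb has 4 a's and 3 b's; 4 ≠ 3, so it is not in L.
(Other choices also work, e.g. i = 0, 3; only i = 1 is guaranteed to stay in L since xy¹z = s.)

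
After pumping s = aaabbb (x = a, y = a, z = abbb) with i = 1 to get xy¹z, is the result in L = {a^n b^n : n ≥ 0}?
Yes

xy¹z = a · a · abbb = aaabbb.
aaabbb = a^3 b^3 has equal counts (3 = 3), so it is in L.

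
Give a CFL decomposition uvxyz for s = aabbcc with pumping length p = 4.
u='a', v='a', x='bb', y='c', z='c'

For s = aabbcc with pumping length p = 4:

One valid decomposition:
- u = 'a'
- v = 'a'
- x = 'bb'
- y = 'c'
- z = 'c'

Verification:
- uvxyz = 'a' + 'a' + 'bb' + 'c' + 'c' = aabbcc ✓
- |vxy| = |'abbc'| = 4 ≤ 4 ✓
- |vy| = |'ac'| = 2 > 0 ✓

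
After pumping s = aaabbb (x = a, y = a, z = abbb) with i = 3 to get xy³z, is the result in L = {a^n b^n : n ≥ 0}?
No

xy³z = a · aaa · abbb = aaaaabbb.
aaaaabbb has 5 a's and 3 b's; 5 ≠ 3, so it is not in L.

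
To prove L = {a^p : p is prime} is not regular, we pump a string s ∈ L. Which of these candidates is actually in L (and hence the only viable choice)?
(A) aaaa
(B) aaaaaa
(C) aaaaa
(C) aaaaa

The pumping lemma is applied to a string s that lies in L, so first check membership of each option:
- (A) aaaa has length 4 = 2 × 2, which is not prime, so it is not in L ✗
- (B) aaaaaa has length 6 = 2 × 3, which is not prime, so it is not in L ✗
- (C) aaaaa has length 5, which is prime, so it is in L ✓

Only (C) aaaaa is in L, so it is the only candidate that could play the role of s.
(In a complete proof one picks s in terms of the pumping length p so that |s| ≥ p is guaranteed; a fixed string like aaaaa illustrates the shape of such an s.)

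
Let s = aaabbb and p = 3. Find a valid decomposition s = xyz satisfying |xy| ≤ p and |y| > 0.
x = '', y = 'aaa', z = 'bbb'

For s = aaabbb and p = 3, one valid decomposition is:
- x = '' (length 0)
- y = 'aaa' (length 3)
- z = 'bbb' (length 3)

Verification:
- xyz = '' + 'aaa' + 'bbb' = aaabbb ✓
- |xy| = 3 ≤ 3 ✓
- |y| = 3 > 0 ✓

All pumping lemma constraints are satisfied.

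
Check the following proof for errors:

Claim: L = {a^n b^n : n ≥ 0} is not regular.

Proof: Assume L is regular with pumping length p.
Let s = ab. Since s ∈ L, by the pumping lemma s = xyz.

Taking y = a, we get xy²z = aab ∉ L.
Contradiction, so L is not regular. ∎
The proof is INCORRECT.

Error: The string s = ab may be shorter than p.
The pumping lemma only applies to strings with |s| ≥ p, and p is not under our control.
We must choose s in terms of p, e.g. s = a^p b^p, to ensure |s| ≥ p.
(The proof also fixes one particular y; a valid argument must handle every decomposition with |xy| ≤ p and |y| ≥ 1 — for s = a^p b^p this forces y = a^k, and then xy²z = a^(p+k) b^p ∉ L.)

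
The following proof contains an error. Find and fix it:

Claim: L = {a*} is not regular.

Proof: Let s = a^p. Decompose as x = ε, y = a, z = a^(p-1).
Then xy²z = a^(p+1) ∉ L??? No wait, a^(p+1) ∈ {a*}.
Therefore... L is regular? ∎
Error: The proof attempts to show a*  is not regular, but a* IS regular!

Correction: a* is a regular language (recognized by a simple DFA with one accepting state and self-loop on 'a'). The pumping lemma can only prove non-regularity, not regularity. For regular languages, pumping always works.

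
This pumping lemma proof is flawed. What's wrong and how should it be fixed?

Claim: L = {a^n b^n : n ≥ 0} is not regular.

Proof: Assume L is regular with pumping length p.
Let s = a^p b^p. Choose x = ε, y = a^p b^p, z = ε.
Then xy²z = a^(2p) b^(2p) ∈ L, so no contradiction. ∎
Error: The decomposition violates |xy| ≤ p. With y = a^p b^p, |xy| = |y| = 2p > p. (The proof also miscomputes xy²z, which would be a^p b^p a^p b^p rather than a^(2p) b^(2p), and it wrongly treats one harmless decomposition as settling the matter — the prover does not get to choose the decomposition.)

Correction: The pumping lemma requires |xy| ≤ p, and the argument must handle every decomposition satisfying |xy| ≤ p, |y| ≥ 1. Since s starts with p a's, any such y consists only of a's, say y = a^k with k ≥ 1. Then xy²z = a^(p+k) b^p has unequal numbers of a's and b's, so xy²z ∉ L — the required contradiction.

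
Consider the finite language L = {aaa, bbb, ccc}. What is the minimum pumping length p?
p = 4

For a finite language L, the pumping lemma holds vacuously if p > max|s| for s ∈ L.

The longest string in L = {aaa, bbb, ccc} has length 3.
If p = 4, then no string s ∈ L has |s| ≥ p, so the condition is vacuously true.

The minimum pumping length is p = 4.

Why no smaller p works: for any p ≤ 3, the longest string s ∈ L has |s| = 3 ≥ p, so it would
have to be pumpable; but pumping up (i = 2, 3, ...) produces ever longer strings, which cannot all lie in the
finite language L. So the pumping property fails for every p ≤ 3.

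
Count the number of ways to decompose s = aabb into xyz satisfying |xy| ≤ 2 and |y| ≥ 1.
3

For s = 'aabb' with pumping length p = 2:

Constraints: |xy| ≤ 2, |y| > 0

Valid decompositions (|xy| ≤ p, |y| ≥ 1):
  • x='', y='a', z='abb'
  • x='a', y='a', z='bb'
  • x='', y='aa', z='bb'

Total count: 3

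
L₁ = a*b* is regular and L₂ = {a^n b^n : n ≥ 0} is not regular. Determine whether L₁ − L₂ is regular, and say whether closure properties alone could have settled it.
No — L₁ − L₂ is not regular.

a*b* − {a^n b^n} = {a^n b^m : n ≠ m}. If this were regular, then its complement intersected with a*b*, namely {a^n b^n : n ≥ 0}, would be regular too (closure under complement and intersection) — contradiction. So L₁ − L₂ is not regular.

Note that the bare facts "L₁ regular, L₂ non-regular" do not settle the question by themselves: the closure of regular languages under ∪, ∩, complement and difference applies only when BOTH operands are regular. With a non-regular operand the result can come out regular or non-regular depending on the specific languages, so one has to work out L₁ − L₂ for this particular pair, as above.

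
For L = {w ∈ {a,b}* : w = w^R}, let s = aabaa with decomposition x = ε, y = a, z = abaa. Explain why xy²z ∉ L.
xy²z = aaabaa ∉ L

Pumping with i = 2 replaces y = a by y² = aa:
- Original: s = xyz = aabaa; aabaa reversed is aabaa, the same string, so it is a palindrome and is in L
- Pumped: xy²z = ε · aa · abaa = aaabaa
- aaabaa reversed is aabaaa ≠ aaabaa, so it is not a palindrome and is not in L

The pumping lemma would require xy²z ∈ L, so this decomposition yields a contradiction.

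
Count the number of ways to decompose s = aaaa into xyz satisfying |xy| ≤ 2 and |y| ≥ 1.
3

For s = 'aaaa' with pumping length p = 2:

Constraints: |xy| ≤ 2, |y| > 0

Valid decompositions (|xy| ≤ p, |y| ≥ 1):
  • x='', y='a', z='aaa'
  • x='a', y='a', z='aa'
  • x='', y='aa', z='aa'

Total count: 3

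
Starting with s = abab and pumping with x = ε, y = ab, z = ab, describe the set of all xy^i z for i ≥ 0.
{xy^i z : i ≥ 0} = {(ab)^(i+1) : i ≥ 0} = {ab, abab, ababab, ...}

With x = ε, y = ab, z = ab: Pumping 'ab' gives strings of alternating a's and b's.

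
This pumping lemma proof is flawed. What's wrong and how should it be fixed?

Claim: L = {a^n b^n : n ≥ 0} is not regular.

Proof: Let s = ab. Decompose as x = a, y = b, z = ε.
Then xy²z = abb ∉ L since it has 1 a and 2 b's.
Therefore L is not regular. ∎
Error: The string s = ab might be shorter than the pumping length p.

Correction: Choose s = a^p b^p to ensure |s| ≥ p. Also, the decomposition is wrong: with |xy| ≤ p, y cannot include b's when s starts with p a's.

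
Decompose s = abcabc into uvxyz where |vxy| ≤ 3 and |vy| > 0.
u='ab', v='c', x='a', y='b', z='c'

For s = abcabc with pumping length p = 3:

One valid decomposition:
- u = 'ab'
- v = 'c'
- x = 'a'
- y = 'b'
- z = 'c'

Verification:
- uvxyz = 'ab' + 'c' + 'a' + 'b' + 'c' = abcabc ✓
- |vxy| = |'cab'| = 3 ≤ 3 ✓
- |vy| = |'cb'| = 2 > 0 ✓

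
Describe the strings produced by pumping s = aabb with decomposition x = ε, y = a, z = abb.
{xy^i z : i ≥ 0} = {a^(i+1) b^2 : i ≥ 0} = {abb, aabb, aaabb, ...}

With x = ε, y = a, z = abb: Starting with aabb and pumping the first 'a' (z = abb keeps the second 'a'), we get strings with i+1 a's followed by 2 b's for i = 0, 1, 2, ...; note bb is not produced because z always contributes one a.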